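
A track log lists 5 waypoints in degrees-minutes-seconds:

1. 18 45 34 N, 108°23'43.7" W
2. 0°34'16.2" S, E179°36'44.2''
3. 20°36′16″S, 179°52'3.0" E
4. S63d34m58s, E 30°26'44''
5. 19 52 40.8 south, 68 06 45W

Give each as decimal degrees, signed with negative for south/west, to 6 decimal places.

Point 1:
  Lat: 18° + 45/60 + 34/3600 = 18 + 0.750000 + 0.009444 = 18.7594444
  N ⇒ keep positive
  Lon: 108 + 23/60 + 43.7/3600 = 108.3954722
  W ⇒ negate
Point 2:
  Lat: 0 + 34/60 + 16.2/3600 = 0.5711667
  S ⇒ negate
  λ: 179° + 36/60 + 44.2/3600 = 179 + 0.600000 + 0.012278 = 179.6122778
  E ⇒ keep positive
Point 3:
  Lat: 20 + 36/60 + 16/3600 = 20.6044444
  S → negative
  λ: 179° + 52/60 + 3/3600 = 179 + 0.866667 + 0.000833 = 179.8675000
  E ⇒ keep positive
Point 4:
  φ: 63 + 34/60 + 58/3600 = 63.5827778
  hemisphere S, so the sign is −
  λ: 26′ + 44″ = 26.73333′; 30 + 26.73333/60 = 30.4455556
  E → positive
Point 5:
  φ: 52′ + 40.8″ = 52.68000′; 19 + 52.68000/60 = 19.8780000
  S ⇒ negate
  λ: 68 + 6/60 + 45/3600 = 68.1125000
  W ⇒ negate

1. 18.759444, -108.395472
2. -0.571167, 179.612278
3. -20.604444, 179.867500
4. -63.582778, 30.445556
5. -19.878000, -68.112500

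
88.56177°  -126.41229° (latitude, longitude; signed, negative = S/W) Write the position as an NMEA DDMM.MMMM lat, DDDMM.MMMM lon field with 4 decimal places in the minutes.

8833.7062,N / 12624.7374,W

Lat: minutes = (88.561770 − 88) × 60 = 33.706200
Longitude is negative → W; |value| = 126.412290
Longitude: fractional part 0.412290 → 24.737400 minutes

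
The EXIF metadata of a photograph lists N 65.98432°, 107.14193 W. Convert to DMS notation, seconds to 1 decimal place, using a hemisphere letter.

65°59′3.6″ N, 107°08′30.9″ W

φ: 0.984320 × 60 = 59.05920′ → 59′, remainder × 60 = 3.552″
Lon: whole degrees 107; 8.51580′ → 8′ and 30.948″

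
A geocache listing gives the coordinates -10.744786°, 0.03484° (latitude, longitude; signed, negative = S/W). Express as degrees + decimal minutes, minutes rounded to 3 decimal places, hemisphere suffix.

10° 44.687′ S, 0° 2.090′ E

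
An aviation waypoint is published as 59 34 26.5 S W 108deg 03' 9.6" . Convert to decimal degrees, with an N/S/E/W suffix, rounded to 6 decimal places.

Lat: 59 + 34/60 + 26.5/3600 = 59.5740278
Lon: 3′ + 9.6″ = 3.16000′; 108 + 3.16000/60 = 108.0526667

59.574028° S, 108.052667° W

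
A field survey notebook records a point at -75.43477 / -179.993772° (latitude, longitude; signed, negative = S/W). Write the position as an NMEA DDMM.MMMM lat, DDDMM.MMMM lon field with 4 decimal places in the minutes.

7526.0862,S / 17959.6263,W

Latitude is negative → S; |value| = 75.434770
φ: 75° + 0.434770 × 60 = 75° 26.086200′
Longitude is negative → W; |value| = 179.993772
Lon: fractional part 0.993772 → 59.626320 minutes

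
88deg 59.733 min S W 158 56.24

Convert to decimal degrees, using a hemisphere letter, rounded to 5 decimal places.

88.99555° S, 158.93733° W

Lat: 88 + 59.733/60 = 88.995550
Lon: 158 + 56.24/60 = 158.937333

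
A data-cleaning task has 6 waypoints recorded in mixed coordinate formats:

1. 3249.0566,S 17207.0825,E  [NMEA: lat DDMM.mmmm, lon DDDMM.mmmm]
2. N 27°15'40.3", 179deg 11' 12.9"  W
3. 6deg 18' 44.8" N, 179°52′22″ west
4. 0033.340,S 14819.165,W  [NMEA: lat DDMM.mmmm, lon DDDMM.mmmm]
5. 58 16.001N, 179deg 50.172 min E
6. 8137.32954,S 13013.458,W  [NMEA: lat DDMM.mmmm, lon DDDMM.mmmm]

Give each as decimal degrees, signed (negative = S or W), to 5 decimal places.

1. -32.81761, 172.11804
2. 27.26119, -179.18692
3. 6.31244, -179.87278
4. -0.55567, -148.31942
5. 58.26668, 179.83620
6. -81.62216, -130.22430

Point 1:
  Latitude: degrees = first 2 digits = 32, minutes = 49.0566; 32 + 49.0566/60 = 32.817610
  hemisphere S, so the sign is −
  λ: degrees = first 3 digits = 172, minutes = 7.0825; 172 + 7.0825/60 = 172.118042
  E ⇒ keep positive
Point 2:
  Lat: 27° + 15/60 + 40.3/3600 = 27 + 0.250000 + 0.011194 = 27.261194
  N ⇒ keep positive
  Longitude: 179° + 11/60 + 12.9/3600 = 179 + 0.183333 + 0.003583 = 179.186917
  W → negative
Point 3:
  Latitude: 6 + 18/60 + 44.8/3600 = 6.312444
  N ⇒ keep positive
  Longitude: 179 + 52/60 + 22/3600 = 179.872778
  W ⇒ negate
Point 4:
  φ: split at 2 digits → 00° and 33.34′; 0 + 33.34/60 = 0.555667
  hemisphere S, so the sign is −
  λ: split at 3 digits → 148° and 19.165′; 148 + 19.165/60 = 148.319417
  W → negative
Point 5:
  Lat: 16.001′ = 0.266683°; total 58.266683
  N ⇒ keep positive
  λ: 50.172′ = 0.836200°; total 179.836200
  E → positive
Point 6:
  Lat: split at 2 digits → 81° and 37.32954′; 81 + 37.32954/60 = 81.622159
  S ⇒ negate
  Longitude: split at 3 digits → 130° and 13.458′; 130 + 13.458/60 = 130.224300
  W → negative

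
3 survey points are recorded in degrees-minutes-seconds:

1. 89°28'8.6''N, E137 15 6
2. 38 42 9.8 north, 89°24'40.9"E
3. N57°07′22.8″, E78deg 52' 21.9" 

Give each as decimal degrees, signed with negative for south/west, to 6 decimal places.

1. 89.469056, 137.251667
2. 38.702722, 89.411361
3. 57.123000, 78.872750

Point 1:
  Lat: 89 + 28/60 + 8.6/3600 = 89.4690556
  N → positive
  λ: 137° + 15/60 + 6/3600 = 137 + 0.250000 + 0.001667 = 137.2516667
  E ⇒ keep positive
Point 2:
  Latitude: 38° + 42/60 + 9.8/3600 = 38 + 0.700000 + 0.002722 = 38.7027222
  N ⇒ keep positive
  Longitude: 89° + 24/60 + 40.9/3600 = 89 + 0.400000 + 0.011361 = 89.4113611
  E → positive
Point 3:
  Latitude: 57° + 7/60 + 22.8/3600 = 57 + 0.116667 + 0.006333 = 57.1230000
  N ⇒ keep positive
  λ: 52′ + 21.9″ = 52.36500′; 78 + 52.36500/60 = 78.8727500
  E → positive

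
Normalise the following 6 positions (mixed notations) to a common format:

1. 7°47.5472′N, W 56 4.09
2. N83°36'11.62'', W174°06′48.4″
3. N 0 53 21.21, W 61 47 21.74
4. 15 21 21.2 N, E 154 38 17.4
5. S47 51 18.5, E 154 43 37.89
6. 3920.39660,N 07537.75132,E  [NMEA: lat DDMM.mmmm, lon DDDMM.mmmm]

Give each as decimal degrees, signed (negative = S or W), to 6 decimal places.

1. 7.792453, -56.068167
2. 83.603228, -174.113444
3. 0.889225, -61.789372
4. 15.355889, 154.638167
5. -47.855139, 154.727192
6. 39.339943, 75.629189

Point 1:
  Latitude: 47.5472′ = 0.792453°; total 7.7924533
  N → positive
  λ: 56 + 4.09/60 = 56.0681667
  W ⇒ negate
Point 2:
  Latitude: 83° + 36/60 + 11.62/3600 = 83 + 0.600000 + 0.003228 = 83.6032278
  N ⇒ keep positive
  Lon: 174° + 6/60 + 48.4/3600 = 174 + 0.100000 + 0.013444 = 174.1134444
  hemisphere W, so the sign is −
Point 3:
  φ: 0 + 53/60 + 21.21/3600 = 0.8892250
  N → positive
  Lon: 47′ + 21.74″ = 47.36233′; 61 + 47.36233/60 = 61.7893722
  W → negative
Point 4:
  φ: 21′ + 21.2″ = 21.35333′; 15 + 21.35333/60 = 15.3558889
  N → positive
  Lon: 154 + 38/60 + 17.4/3600 = 154.6381667
  E ⇒ keep positive
Point 5:
  Lat: 47 + 51/60 + 18.5/3600 = 47.8551389
  S ⇒ negate
  Lon: 154° + 43/60 + 37.89/3600 = 154 + 0.716667 + 0.010525 = 154.7271917
  E → positive
Point 6:
  Lat: split at 2 digits → 39° and 20.3966′; 39 + 20.3966/60 = 39.3399433
  N → positive
  Longitude: degrees = first 3 digits = 75, minutes = 37.75132; 75 + 37.75132/60 = 75.6291887
  E ⇒ keep positive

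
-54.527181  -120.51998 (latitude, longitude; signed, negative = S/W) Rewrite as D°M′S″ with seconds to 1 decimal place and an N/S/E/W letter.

Latitude is negative → S; |value| = 54.527181
Lat: 0.527181° → 31.63086′; 0.63086 × 60 = 37.852″
Longitude is negative → W; |value| = 120.519980
λ: 0.519980 × 60 = 31.19880′ → 31′, remainder × 60 = 11.928″

54°31′37.9″ S, 120°31′11.9″ W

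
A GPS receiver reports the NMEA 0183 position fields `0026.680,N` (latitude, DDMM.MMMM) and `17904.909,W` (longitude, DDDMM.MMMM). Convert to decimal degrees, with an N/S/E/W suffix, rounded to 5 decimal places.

0.44467° N, 179.08182° W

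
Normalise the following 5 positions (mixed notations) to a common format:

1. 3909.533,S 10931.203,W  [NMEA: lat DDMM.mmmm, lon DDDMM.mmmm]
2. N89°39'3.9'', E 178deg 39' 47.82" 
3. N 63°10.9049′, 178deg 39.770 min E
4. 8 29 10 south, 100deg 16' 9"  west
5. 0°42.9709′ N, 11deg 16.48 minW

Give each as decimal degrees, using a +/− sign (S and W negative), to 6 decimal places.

1. -39.158883, -109.520050
2. 89.651083, 178.663283
3. 63.181748, 178.662833
4. -8.486111, -100.269167
5. 0.716182, -11.274667

Point 1:
  φ: split at 2 digits → 39° and 9.533′; 39 + 9.533/60 = 39.1588833
  hemisphere S, so the sign is −
  Longitude: degrees = first 3 digits = 109, minutes = 31.203; 109 + 31.203/60 = 109.5200500
  W ⇒ negate
Point 2:
  φ: 89 + 39/60 + 3.9/3600 = 89.6510833
  N ⇒ keep positive
  λ: 178 + 39/60 + 47.82/3600 = 178.6632833
  E ⇒ keep positive
Point 3:
  Lat: 63 + 10.9049/60 = 63.1817483
  N → positive
  λ: 178 + 39.77/60 = 178.6628333
  E → positive
Point 4:
  Lat: 29′ + 10″ = 29.16667′; 8 + 29.16667/60 = 8.4861111
  S → negative
  Longitude: 100° + 16/60 + 9/3600 = 100 + 0.266667 + 0.002500 = 100.2691667
  hemisphere W, so the sign is −
Point 5:
  Lat: 42.9709′ = 0.716182°; total 0.7161817
  N ⇒ keep positive
  λ: 16.48′ = 0.274667°; total 11.2746667
  W ⇒ negate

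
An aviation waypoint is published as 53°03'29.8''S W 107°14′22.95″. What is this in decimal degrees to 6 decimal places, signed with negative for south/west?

Lat: 3′ + 29.8″ = 3.49667′; 53 + 3.49667/60 = 53.0582778
hemisphere S, so the sign is −
Longitude: 107 + 14/60 + 22.95/3600 = 107.2397083
W ⇒ negate

-53.058278, -107.239708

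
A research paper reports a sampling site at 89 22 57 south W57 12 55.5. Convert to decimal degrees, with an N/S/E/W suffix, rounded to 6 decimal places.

89.382500° S, 57.215417° W

φ: 89° + 22/60 + 57/3600 = 89 + 0.366667 + 0.015833 = 89.3825000
Longitude: 57 + 12/60 + 55.5/3600 = 57.2154167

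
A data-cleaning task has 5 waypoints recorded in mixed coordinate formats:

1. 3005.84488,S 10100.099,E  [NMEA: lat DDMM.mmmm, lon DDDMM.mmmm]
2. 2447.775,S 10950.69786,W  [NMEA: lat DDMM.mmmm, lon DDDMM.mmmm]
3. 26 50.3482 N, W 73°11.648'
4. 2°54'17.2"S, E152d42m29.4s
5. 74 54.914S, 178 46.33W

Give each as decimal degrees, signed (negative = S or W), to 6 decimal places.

Point 1:
  Latitude: split at 2 digits → 30° and 5.84488′; 30 + 5.84488/60 = 30.0974147
  hemisphere S, so the sign is −
  Lon: degrees = first 3 digits = 101, minutes = 0.099; 101 + 0.099/60 = 101.0016500
  E ⇒ keep positive
Point 2:
  Latitude: split at 2 digits → 24° and 47.775′; 24 + 47.775/60 = 24.7962500
  S → negative
  Longitude: split at 3 digits → 109° and 50.69786′; 109 + 50.69786/60 = 109.8449643
  hemisphere W, so the sign is −
Point 3:
  Latitude: 26 + 50.3482/60 = 26.8391367
  N → positive
  Longitude: 73 + 11.648/60 = 73.1941333
  W ⇒ negate
Point 4:
  φ: 2° + 54/60 + 17.2/3600 = 2 + 0.900000 + 0.004778 = 2.9047778
  hemisphere S, so the sign is −
  Longitude: 152° + 42/60 + 29.4/3600 = 152 + 0.700000 + 0.008167 = 152.7081667
  E ⇒ keep positive
Point 5:
  φ: 74 + 54.914/60 = 74.9152333
  S → negative
  λ: 178 + 46.33/60 = 178.7721667
  hemisphere W, so the sign is −

1. -30.097415, 101.001650
2. -24.796250, -109.844964
3. 26.839137, -73.194133
4. -2.904778, 152.708167
5. -74.915233, -178.772167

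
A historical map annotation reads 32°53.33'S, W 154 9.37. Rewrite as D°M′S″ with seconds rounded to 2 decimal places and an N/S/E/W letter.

32°53′19.80″ S, 154°09′22.20″ W

Lat: 53.33000′ → 53′ and 0.33000 × 60 = 19.8000″
Lon: fractional minutes 0.37000 × 60 = 22.2000″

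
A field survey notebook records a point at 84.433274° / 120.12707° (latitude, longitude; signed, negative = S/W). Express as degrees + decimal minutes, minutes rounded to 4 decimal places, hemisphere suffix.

Latitude: minutes = (84.433274 − 84) × 60 = 25.996440
λ: fractional part 0.127070 → 7.624200 minutes

84° 25.9964′ N, 120° 7.6242′ E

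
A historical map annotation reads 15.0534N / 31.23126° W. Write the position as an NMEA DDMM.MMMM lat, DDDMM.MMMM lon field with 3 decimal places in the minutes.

Lat: fractional part 0.053400 → 3.20400 minutes
λ: fractional part 0.231260 → 13.87560 minutes

1503.204,N / 03113.876,W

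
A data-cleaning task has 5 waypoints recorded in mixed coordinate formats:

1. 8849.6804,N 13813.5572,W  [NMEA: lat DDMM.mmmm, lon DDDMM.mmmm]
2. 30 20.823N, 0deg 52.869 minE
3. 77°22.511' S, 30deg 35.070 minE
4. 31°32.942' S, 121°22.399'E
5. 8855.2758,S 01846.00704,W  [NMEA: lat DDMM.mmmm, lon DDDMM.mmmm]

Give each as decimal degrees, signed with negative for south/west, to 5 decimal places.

1. 88.82801, -138.22595
2. 30.34705, 0.88115
3. -77.37518, 30.58450
4. -31.54903, 121.37332
5. -88.92126, -18.76678

Point 1:
  φ: degrees = first 2 digits = 88, minutes = 49.6804; 88 + 49.6804/60 = 88.828007
  N → positive
  λ: degrees = first 3 digits = 138, minutes = 13.5572; 138 + 13.5572/60 = 138.225953
  W ⇒ negate
Point 2:
  φ: 20.823′ = 0.347050°; total 30.347050
  N → positive
  Longitude: 52.869′ = 0.881150°; total 0.881150
  E ⇒ keep positive
Point 3:
  Latitude: 77 + 22.511/60 = 77.375183
  S → negative
  Longitude: 35.07′ = 0.584500°; total 30.584500
  E ⇒ keep positive
Point 4:
  Lat: 31 + 32.942/60 = 31.549033
  S ⇒ negate
  λ: 22.399′ = 0.373317°; total 121.373317
  E ⇒ keep positive
Point 5:
  Lat: split at 2 digits → 88° and 55.2758′; 88 + 55.2758/60 = 88.921263
  hemisphere S, so the sign is −
  λ: split at 3 digits → 018° and 46.00704′; 18 + 46.00704/60 = 18.766784
  hemisphere W, so the sign is −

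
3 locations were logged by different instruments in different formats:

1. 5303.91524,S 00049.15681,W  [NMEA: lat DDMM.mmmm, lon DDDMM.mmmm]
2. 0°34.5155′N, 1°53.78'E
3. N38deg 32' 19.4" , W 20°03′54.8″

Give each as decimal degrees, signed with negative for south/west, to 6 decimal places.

Point 1:
  Lat: split at 2 digits → 53° and 3.91524′; 53 + 3.91524/60 = 53.0652540
  hemisphere S, so the sign is −
  Longitude: split at 3 digits → 000° and 49.15681′; 0 + 49.15681/60 = 0.8192802
  W → negative
Point 2:
  Lat: 0 + 34.5155/60 = 0.5752583
  N → positive
  Longitude: 1 + 53.78/60 = 1.8963333
  E → positive
Point 3:
  Lat: 38° + 32/60 + 19.4/3600 = 38 + 0.533333 + 0.005389 = 38.5387222
  N → positive
  Longitude: 3′ + 54.8″ = 3.91333′; 20 + 3.91333/60 = 20.0652222
  hemisphere W, so the sign is −

1. -53.065254, -0.819280
2. 0.575258, 1.896333
3. 38.538722, -20.065222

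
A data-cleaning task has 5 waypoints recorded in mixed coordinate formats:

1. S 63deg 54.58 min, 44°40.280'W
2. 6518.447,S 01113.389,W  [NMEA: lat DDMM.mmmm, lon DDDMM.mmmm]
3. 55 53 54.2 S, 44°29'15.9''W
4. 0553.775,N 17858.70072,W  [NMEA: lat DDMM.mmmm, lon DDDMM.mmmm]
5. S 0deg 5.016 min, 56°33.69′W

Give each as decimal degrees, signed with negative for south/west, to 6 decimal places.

1. -63.909667, -44.671333
2. -65.307450, -11.223150
3. -55.898389, -44.487750
4. 5.896250, -178.978345
5. -0.083600, -56.561500

Point 1:
  Lat: 54.58′ = 0.909667°; total 63.9096667
  S → negative
  λ: 44 + 40.28/60 = 44.6713333
  W → negative
Point 2:
  φ: split at 2 digits → 65° and 18.447′; 65 + 18.447/60 = 65.3074500
  hemisphere S, so the sign is −
  Lon: degrees = first 3 digits = 11, minutes = 13.389; 11 + 13.389/60 = 11.2231500
  W ⇒ negate
Point 3:
  Latitude: 53′ + 54.2″ = 53.90333′; 55 + 53.90333/60 = 55.8983889
  S → negative
  Lon: 44° + 29/60 + 15.9/3600 = 44 + 0.483333 + 0.004417 = 44.4877500
  W ⇒ negate
Point 4:
  Latitude: degrees = first 2 digits = 5, minutes = 53.775; 5 + 53.775/60 = 5.8962500
  N ⇒ keep positive
  λ: degrees = first 3 digits = 178, minutes = 58.70072; 178 + 58.70072/60 = 178.9783453
  W ⇒ negate
Point 5:
  Lat: 5.016′ = 0.083600°; total 0.0836000
  S ⇒ negate
  λ: 33.69′ = 0.561500°; total 56.5615000
  W ⇒ negate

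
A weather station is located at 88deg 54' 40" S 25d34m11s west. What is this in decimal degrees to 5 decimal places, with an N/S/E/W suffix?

88.91111° S, 25.56972° W

Lat: 88° + 54/60 + 40/3600 = 88 + 0.900000 + 0.011111 = 88.911111
λ: 25° + 34/60 + 11/3600 = 25 + 0.566667 + 0.003056 = 25.569722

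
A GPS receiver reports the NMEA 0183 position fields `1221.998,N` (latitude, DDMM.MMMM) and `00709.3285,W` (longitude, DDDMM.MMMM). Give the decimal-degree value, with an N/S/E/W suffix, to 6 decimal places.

12.366633° N, 7.155475° W

Lat: degrees = first 2 digits = 12, minutes = 21.998; 12 + 21.998/60 = 12.3666333
λ: split at 3 digits → 007° and 9.3285′; 7 + 9.3285/60 = 7.1554750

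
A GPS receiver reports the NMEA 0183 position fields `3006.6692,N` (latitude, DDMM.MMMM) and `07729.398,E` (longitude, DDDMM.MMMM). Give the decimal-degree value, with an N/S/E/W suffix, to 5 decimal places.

30.11115° N, 77.48997° E

φ: split at 2 digits → 30° and 6.6692′; 30 + 6.6692/60 = 30.111153
Lon: degrees = first 3 digits = 77, minutes = 29.398; 77 + 29.398/60 = 77.489967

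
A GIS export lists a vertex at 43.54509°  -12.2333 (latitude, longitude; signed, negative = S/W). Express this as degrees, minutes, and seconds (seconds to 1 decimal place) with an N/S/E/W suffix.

φ: 0.545090 × 60 = 32.70540′ → 32′, remainder × 60 = 42.324″
Longitude is negative → W; |value| = 12.233300
λ: 0.233300 × 60 = 13.99800′ → 13′, remainder × 60 = 59.880″

43°32′42.3″ N, 12°13′59.9″ W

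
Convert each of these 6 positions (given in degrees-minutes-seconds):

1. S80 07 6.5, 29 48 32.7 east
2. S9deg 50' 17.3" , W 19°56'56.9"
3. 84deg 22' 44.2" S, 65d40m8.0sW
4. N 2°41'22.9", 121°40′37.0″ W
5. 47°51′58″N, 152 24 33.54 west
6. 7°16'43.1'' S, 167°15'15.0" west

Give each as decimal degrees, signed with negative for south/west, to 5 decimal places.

1. -80.11847, 29.80908
2. -9.83814, -19.94914
3. -84.37894, -65.66889
4. 2.68969, -121.67694
5. 47.86611, -152.40932
6. -7.27864, -167.25417

Point 1:
  Latitude: 80° + 7/60 + 6.5/3600 = 80 + 0.116667 + 0.001806 = 80.118472
  S ⇒ negate
  λ: 29 + 48/60 + 32.7/3600 = 29.809083
  E ⇒ keep positive
Point 2:
  Latitude: 9° + 50/60 + 17.3/3600 = 9 + 0.833333 + 0.004806 = 9.838139
  S ⇒ negate
  Longitude: 19 + 56/60 + 56.9/3600 = 19.949139
  W ⇒ negate
Point 3:
  φ: 22′ + 44.2″ = 22.73667′; 84 + 22.73667/60 = 84.378944
  S → negative
  λ: 65 + 40/60 + 8/3600 = 65.668889
  W ⇒ negate
Point 4:
  Lat: 2° + 41/60 + 22.9/3600 = 2 + 0.683333 + 0.006361 = 2.689694
  N ⇒ keep positive
  λ: 121 + 40/60 + 37/3600 = 121.676944
  hemisphere W, so the sign is −
Point 5:
  Lat: 47° + 51/60 + 58/3600 = 47 + 0.850000 + 0.016111 = 47.866111
  N ⇒ keep positive
  Lon: 24′ + 33.54″ = 24.55900′; 152 + 24.55900/60 = 152.409317
  W ⇒ negate
Point 6:
  φ: 16′ + 43.1″ = 16.71833′; 7 + 16.71833/60 = 7.278639
  S ⇒ negate
  Longitude: 15′ + 15″ = 15.25000′; 167 + 15.25000/60 = 167.254167
  W ⇒ negate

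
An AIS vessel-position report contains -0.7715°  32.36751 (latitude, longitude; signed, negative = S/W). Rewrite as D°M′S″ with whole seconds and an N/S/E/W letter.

0°46′17″ S, 32°22′3″ E

Latitude is negative → S; |value| = 0.771500
Latitude: 0.771500° → 46.29000′; 0.29000 × 60 = 17.40″
Lon: 0.367510° → 22.05060′; 0.05060 × 60 = 3.04″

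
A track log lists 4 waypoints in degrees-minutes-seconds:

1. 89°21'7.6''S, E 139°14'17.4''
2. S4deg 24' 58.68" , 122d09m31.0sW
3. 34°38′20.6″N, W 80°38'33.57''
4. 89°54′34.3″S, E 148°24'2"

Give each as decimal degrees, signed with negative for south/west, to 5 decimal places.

1. -89.35211, 139.23817
2. -4.41630, -122.15861
3. 34.63906, -80.64266
4. -89.90953, 148.40056

Point 1:
  φ: 89 + 21/60 + 7.6/3600 = 89.352111
  hemisphere S, so the sign is −
  Longitude: 139° + 14/60 + 17.4/3600 = 139 + 0.233333 + 0.004833 = 139.238167
  E → positive
Point 2:
  Latitude: 4° + 24/60 + 58.68/3600 = 4 + 0.400000 + 0.016300 = 4.416300
  S → negative
  Longitude: 122° + 9/60 + 31/3600 = 122 + 0.150000 + 0.008611 = 122.158611
  W → negative
Point 3:
  φ: 34° + 38/60 + 20.6/3600 = 34 + 0.633333 + 0.005722 = 34.639056
  N ⇒ keep positive
  Longitude: 80 + 38/60 + 33.57/3600 = 80.642658
  W → negative
Point 4:
  φ: 54′ + 34.3″ = 54.57167′; 89 + 54.57167/60 = 89.909528
  hemisphere S, so the sign is −
  Lon: 148 + 24/60 + 2/3600 = 148.400556
  E ⇒ keep positive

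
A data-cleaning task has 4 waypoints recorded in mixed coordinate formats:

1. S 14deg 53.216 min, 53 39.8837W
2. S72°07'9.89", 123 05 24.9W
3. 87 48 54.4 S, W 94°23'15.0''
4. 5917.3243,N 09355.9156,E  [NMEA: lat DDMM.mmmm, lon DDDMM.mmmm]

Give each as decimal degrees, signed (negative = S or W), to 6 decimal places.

1. -14.886933, -53.664728
2. -72.119414, -123.090250
3. -87.815111, -94.387500
4. 59.288738, 93.931927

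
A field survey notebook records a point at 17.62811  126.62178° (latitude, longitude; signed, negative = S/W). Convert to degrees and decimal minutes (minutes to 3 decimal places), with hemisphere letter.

17° 37.687′ N, 126° 37.307′ E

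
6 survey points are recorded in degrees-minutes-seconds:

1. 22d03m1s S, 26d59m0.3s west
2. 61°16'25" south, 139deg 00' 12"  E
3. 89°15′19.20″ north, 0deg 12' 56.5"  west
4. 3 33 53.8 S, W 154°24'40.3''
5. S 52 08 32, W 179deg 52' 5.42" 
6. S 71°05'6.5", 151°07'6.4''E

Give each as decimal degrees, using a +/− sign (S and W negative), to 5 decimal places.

1. -22.05028, -26.98342
2. -61.27361, 139.00333
3. 89.25533, -0.21569
4. -3.56494, -154.41119
5. -52.14222, -179.86817
6. -71.08514, 151.11844

Point 1:
  Lat: 22 + 3/60 + 1/3600 = 22.050278
  S → negative
  Lon: 26° + 59/60 + 0.3/3600 = 26 + 0.983333 + 0.000083 = 26.983417
  W → negative
Point 2:
  Latitude: 16′ + 25″ = 16.41667′; 61 + 16.41667/60 = 61.273611
  S ⇒ negate
  Lon: 0′ + 12″ = 0.20000′; 139 + 0.20000/60 = 139.003333
  E ⇒ keep positive
Point 3:
  Lat: 89 + 15/60 + 19.2/3600 = 89.255333
  N ⇒ keep positive
  λ: 0° + 12/60 + 56.5/3600 = 0 + 0.200000 + 0.015694 = 0.215694
  hemisphere W, so the sign is −
Point 4:
  Lat: 3 + 33/60 + 53.8/3600 = 3.564944
  hemisphere S, so the sign is −
  λ: 24′ + 40.3″ = 24.67167′; 154 + 24.67167/60 = 154.411194
  hemisphere W, so the sign is −
Point 5:
  Latitude: 52° + 8/60 + 32/3600 = 52 + 0.133333 + 0.008889 = 52.142222
  S → negative
  Lon: 179 + 52/60 + 5.42/3600 = 179.868172
  W → negative
Point 6:
  Latitude: 71 + 5/60 + 6.5/3600 = 71.085139
  hemisphere S, so the sign is −
  Lon: 7′ + 6.4″ = 7.10667′; 151 + 7.10667/60 = 151.118444
  E → positive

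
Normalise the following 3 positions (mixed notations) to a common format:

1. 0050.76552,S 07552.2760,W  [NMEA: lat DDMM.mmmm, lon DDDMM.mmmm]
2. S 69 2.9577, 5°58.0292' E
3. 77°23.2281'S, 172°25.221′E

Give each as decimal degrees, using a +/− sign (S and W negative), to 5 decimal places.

1. -0.84609, -75.87127
2. -69.04930, 5.96715
3. -77.38714, 172.42035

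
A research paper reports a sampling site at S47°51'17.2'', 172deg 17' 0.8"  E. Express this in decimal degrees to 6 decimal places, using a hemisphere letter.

Lat: 51′ + 17.2″ = 51.28667′; 47 + 51.28667/60 = 47.8547778
Lon: 17′ + 0.8″ = 17.01333′; 172 + 17.01333/60 = 172.2835556

47.854778° S, 172.283556° E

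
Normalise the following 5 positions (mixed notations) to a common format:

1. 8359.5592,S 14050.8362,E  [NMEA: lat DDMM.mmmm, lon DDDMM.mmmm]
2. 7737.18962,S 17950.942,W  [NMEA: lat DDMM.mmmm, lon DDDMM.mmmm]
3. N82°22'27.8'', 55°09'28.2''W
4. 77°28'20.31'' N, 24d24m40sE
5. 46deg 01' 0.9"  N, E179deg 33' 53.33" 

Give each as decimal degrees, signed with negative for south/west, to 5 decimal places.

1. -83.99265, 140.84727
2. -77.61983, -179.84903
3. 82.37439, -55.15783
4. 77.47231, 24.41111
5. 46.01692, 179.56481

Point 1:
  Lat: degrees = first 2 digits = 83, minutes = 59.5592; 83 + 59.5592/60 = 83.992653
  S ⇒ negate
  λ: split at 3 digits → 140° and 50.8362′; 140 + 50.8362/60 = 140.847270
  E ⇒ keep positive
Point 2:
  Lat: degrees = first 2 digits = 77, minutes = 37.18962; 77 + 37.18962/60 = 77.619827
  S → negative
  Longitude: split at 3 digits → 179° and 50.942′; 179 + 50.942/60 = 179.849033
  W ⇒ negate
Point 3:
  φ: 22′ + 27.8″ = 22.46333′; 82 + 22.46333/60 = 82.374389
  N ⇒ keep positive
  Lon: 55 + 9/60 + 28.2/3600 = 55.157833
  W → negative
Point 4:
  Latitude: 77° + 28/60 + 20.31/3600 = 77 + 0.466667 + 0.005642 = 77.472308
  N ⇒ keep positive
  Lon: 24° + 24/60 + 40/3600 = 24 + 0.400000 + 0.011111 = 24.411111
  E → positive
Point 5:
  Lat: 46 + 1/60 + 0.9/3600 = 46.016917
  N → positive
  Longitude: 33′ + 53.33″ = 33.88883′; 179 + 33.88883/60 = 179.564814
  E ⇒ keep positive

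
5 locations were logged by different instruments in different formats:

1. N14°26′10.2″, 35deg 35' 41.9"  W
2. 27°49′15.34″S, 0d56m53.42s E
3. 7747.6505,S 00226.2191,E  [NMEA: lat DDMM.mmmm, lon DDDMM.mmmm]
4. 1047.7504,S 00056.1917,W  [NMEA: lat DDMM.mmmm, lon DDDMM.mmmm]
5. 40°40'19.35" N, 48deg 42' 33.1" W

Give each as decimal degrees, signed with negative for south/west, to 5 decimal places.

1. 14.43617, -35.59497
2. -27.82093, 0.94817
3. -77.79418, 2.43699
4. -10.79584, -0.93653
5. 40.67204, -48.70919

Point 1:
  φ: 14° + 26/60 + 10.2/3600 = 14 + 0.433333 + 0.002833 = 14.436167
  N ⇒ keep positive
  λ: 35′ + 41.9″ = 35.69833′; 35 + 35.69833/60 = 35.594972
  W → negative
Point 2:
  Latitude: 49′ + 15.34″ = 49.25567′; 27 + 49.25567/60 = 27.820928
  hemisphere S, so the sign is −
  λ: 0° + 56/60 + 53.42/3600 = 0 + 0.933333 + 0.014839 = 0.948172
  E → positive
Point 3:
  Latitude: degrees = first 2 digits = 77, minutes = 47.6505; 77 + 47.6505/60 = 77.794175
  hemisphere S, so the sign is −
  λ: degrees = first 3 digits = 2, minutes = 26.2191; 2 + 26.2191/60 = 2.436985
  E → positive
Point 4:
  Lat: split at 2 digits → 10° and 47.7504′; 10 + 47.7504/60 = 10.795840
  S → negative
  λ: degrees = first 3 digits = 0, minutes = 56.1917; 0 + 56.1917/60 = 0.936528
  W → negative
Point 5:
  φ: 40 + 40/60 + 19.35/3600 = 40.672042
  N → positive
  Longitude: 48 + 42/60 + 33.1/3600 = 48.709194
  hemisphere W, so the sign is −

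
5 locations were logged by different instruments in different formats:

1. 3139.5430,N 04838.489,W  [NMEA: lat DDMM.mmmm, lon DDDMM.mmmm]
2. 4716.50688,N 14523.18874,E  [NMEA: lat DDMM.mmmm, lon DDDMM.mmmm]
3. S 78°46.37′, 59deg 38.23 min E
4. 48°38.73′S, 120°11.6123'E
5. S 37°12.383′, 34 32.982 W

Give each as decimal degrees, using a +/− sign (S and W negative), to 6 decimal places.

1. 31.659050, -48.641483
2. 47.275115, 145.386479
3. -78.772833, 59.637167
4. -48.645500, 120.193538
5. -37.206383, -34.549700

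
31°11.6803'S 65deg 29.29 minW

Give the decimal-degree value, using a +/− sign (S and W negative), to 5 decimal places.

-31.19467, -65.48817

Latitude: 11.6803′ = 0.194672°; total 31.194672
hemisphere S, so the sign is −
λ: 29.29′ = 0.488167°; total 65.488167
hemisphere W, so the sign is −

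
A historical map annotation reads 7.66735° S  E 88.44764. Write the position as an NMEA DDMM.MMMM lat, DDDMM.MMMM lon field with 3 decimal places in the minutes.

0740.041,S / 08826.858,E

φ: minutes = (7.667350 − 7) × 60 = 40.04100
λ: fractional part 0.447640 → 26.85840 minutes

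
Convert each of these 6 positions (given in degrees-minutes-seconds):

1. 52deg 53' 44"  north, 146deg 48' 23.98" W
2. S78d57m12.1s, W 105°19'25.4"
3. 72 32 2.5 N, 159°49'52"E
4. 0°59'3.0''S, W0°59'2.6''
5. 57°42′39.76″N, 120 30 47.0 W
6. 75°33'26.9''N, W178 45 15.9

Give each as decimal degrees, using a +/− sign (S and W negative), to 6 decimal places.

Point 1:
  Latitude: 53′ + 44″ = 53.73333′; 52 + 53.73333/60 = 52.8955556
  N ⇒ keep positive
  λ: 146° + 48/60 + 23.98/3600 = 146 + 0.800000 + 0.006661 = 146.8066611
  W ⇒ negate
Point 2:
  Lat: 78 + 57/60 + 12.1/3600 = 78.9533611
  S ⇒ negate
  λ: 19′ + 25.4″ = 19.42333′; 105 + 19.42333/60 = 105.3237222
  W ⇒ negate
Point 3:
  Lat: 72 + 32/60 + 2.5/3600 = 72.5340278
  N → positive
  λ: 159 + 49/60 + 52/3600 = 159.8311111
  E → positive
Point 4:
  φ: 0° + 59/60 + 3/3600 = 0 + 0.983333 + 0.000833 = 0.9841667
  S → negative
  Lon: 0 + 59/60 + 2.6/3600 = 0.9840556
  W → negative
Point 5:
  φ: 57 + 42/60 + 39.76/3600 = 57.7110444
  N → positive
  λ: 120° + 30/60 + 47/3600 = 120 + 0.500000 + 0.013056 = 120.5130556
  hemisphere W, so the sign is −
Point 6:
  Latitude: 75 + 33/60 + 26.9/3600 = 75.5574722
  N → positive
  Lon: 178° + 45/60 + 15.9/3600 = 178 + 0.750000 + 0.004417 = 178.7544167
  W ⇒ negate

1. 52.895556, -146.806661
2. -78.953361, -105.323722
3. 72.534028, 159.831111
4. -0.984167, -0.984056
5. 57.711044, -120.513056
6. 75.557472, -178.754417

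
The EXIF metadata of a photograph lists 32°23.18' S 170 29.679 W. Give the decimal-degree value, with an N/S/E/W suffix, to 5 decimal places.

φ: 23.18′ = 0.386333°; total 32.386333
Lon: 29.679′ = 0.494650°; total 170.494650

32.38633° S, 170.49465° W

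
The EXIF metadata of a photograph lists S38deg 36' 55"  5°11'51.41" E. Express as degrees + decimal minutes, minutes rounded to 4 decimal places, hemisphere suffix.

38° 36.9167′ S, 5° 11.8568′ E

Latitude: 36 + 55/60 = 36.916667′
Lon: seconds/60 = 0.85683; minutes = 11 + 0.85683 = 11.856833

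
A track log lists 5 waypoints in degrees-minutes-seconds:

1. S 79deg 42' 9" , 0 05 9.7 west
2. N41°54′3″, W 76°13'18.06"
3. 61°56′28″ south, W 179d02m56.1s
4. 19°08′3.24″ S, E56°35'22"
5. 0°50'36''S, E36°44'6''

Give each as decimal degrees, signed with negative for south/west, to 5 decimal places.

1. -79.70250, -0.08603
2. 41.90083, -76.22168
3. -61.94111, -179.04892
4. -19.13423, 56.58944
5. -0.84333, 36.73500

Point 1:
  φ: 42′ + 9″ = 42.15000′; 79 + 42.15000/60 = 79.702500
  S → negative
  λ: 0 + 5/60 + 9.7/3600 = 0.086028
  W → negative
Point 2:
  φ: 41° + 54/60 + 3/3600 = 41 + 0.900000 + 0.000833 = 41.900833
  N ⇒ keep positive
  Longitude: 76° + 13/60 + 18.06/3600 = 76 + 0.216667 + 0.005017 = 76.221683
  W ⇒ negate
Point 3:
  φ: 61 + 56/60 + 28/3600 = 61.941111
  hemisphere S, so the sign is −
  λ: 179 + 2/60 + 56.1/3600 = 179.048917
  hemisphere W, so the sign is −
Point 4:
  Lat: 19 + 8/60 + 3.24/3600 = 19.134233
  S ⇒ negate
  Longitude: 56 + 35/60 + 22/3600 = 56.589444
  E → positive
Point 5:
  Latitude: 0 + 50/60 + 36/3600 = 0.843333
  hemisphere S, so the sign is −
  λ: 36° + 44/60 + 6/3600 = 36 + 0.733333 + 0.001667 = 36.735000
  E → positive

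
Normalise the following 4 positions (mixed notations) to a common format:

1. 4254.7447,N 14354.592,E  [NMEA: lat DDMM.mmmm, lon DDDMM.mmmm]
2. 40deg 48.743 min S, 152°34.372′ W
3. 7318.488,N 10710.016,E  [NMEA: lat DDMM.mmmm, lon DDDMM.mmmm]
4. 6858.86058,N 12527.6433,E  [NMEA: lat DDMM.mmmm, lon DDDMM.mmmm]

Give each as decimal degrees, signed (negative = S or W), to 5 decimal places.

Point 1:
  φ: degrees = first 2 digits = 42, minutes = 54.7447; 42 + 54.7447/60 = 42.912412
  N → positive
  Longitude: degrees = first 3 digits = 143, minutes = 54.592; 143 + 54.592/60 = 143.909867
  E ⇒ keep positive
Point 2:
  Latitude: 48.743′ = 0.812383°; total 40.812383
  S → negative
  Lon: 152 + 34.372/60 = 152.572867
  hemisphere W, so the sign is −
Point 3:
  Latitude: split at 2 digits → 73° and 18.488′; 73 + 18.488/60 = 73.308133
  N → positive
  λ: degrees = first 3 digits = 107, minutes = 10.016; 107 + 10.016/60 = 107.166933
  E ⇒ keep positive
Point 4:
  Lat: degrees = first 2 digits = 68, minutes = 58.86058; 68 + 58.86058/60 = 68.981010
  N ⇒ keep positive
  Lon: split at 3 digits → 125° and 27.6433′; 125 + 27.6433/60 = 125.460722
  E → positive

1. 42.91241, 143.90987
2. -40.81238, -152.57287
3. 73.30813, 107.16693
4. 68.98101, 125.46072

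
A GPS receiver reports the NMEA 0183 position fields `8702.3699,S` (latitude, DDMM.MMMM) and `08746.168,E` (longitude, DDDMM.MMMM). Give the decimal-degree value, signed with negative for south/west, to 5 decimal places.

-87.03950, 87.76947

Latitude: degrees = first 2 digits = 87, minutes = 2.3699; 87 + 2.3699/60 = 87.039498
S ⇒ negate
Lon: split at 3 digits → 087° and 46.168′; 87 + 46.168/60 = 87.769467
E → positive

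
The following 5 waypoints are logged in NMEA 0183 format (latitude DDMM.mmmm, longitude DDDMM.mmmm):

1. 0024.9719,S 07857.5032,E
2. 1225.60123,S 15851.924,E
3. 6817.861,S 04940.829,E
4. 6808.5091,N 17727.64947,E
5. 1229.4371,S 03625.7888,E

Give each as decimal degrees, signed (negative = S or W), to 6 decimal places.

Point 1:
  φ: degrees = first 2 digits = 0, minutes = 24.9719; 0 + 24.9719/60 = 0.4161983
  S ⇒ negate
  Lon: degrees = first 3 digits = 78, minutes = 57.5032; 78 + 57.5032/60 = 78.9583867
  E ⇒ keep positive
Point 2:
  Lat: degrees = first 2 digits = 12, minutes = 25.60123; 12 + 25.60123/60 = 12.4266872
  S ⇒ negate
  λ: degrees = first 3 digits = 158, minutes = 51.924; 158 + 51.924/60 = 158.8654000
  E → positive
Point 3:
  Lat: split at 2 digits → 68° and 17.861′; 68 + 17.861/60 = 68.2976833
  S ⇒ negate
  λ: degrees = first 3 digits = 49, minutes = 40.829; 49 + 40.829/60 = 49.6804833
  E ⇒ keep positive
Point 4:
  φ: split at 2 digits → 68° and 8.5091′; 68 + 8.5091/60 = 68.1418183
  N → positive
  Lon: split at 3 digits → 177° and 27.64947′; 177 + 27.64947/60 = 177.4608245
  E → positive
Point 5:
  Latitude: degrees = first 2 digits = 12, minutes = 29.4371; 12 + 29.4371/60 = 12.4906183
  S → negative
  Longitude: split at 3 digits → 036° and 25.7888′; 36 + 25.7888/60 = 36.4298133
  E ⇒ keep positive

1. -0.416198, 78.958387
2. -12.426687, 158.865400
3. -68.297683, 49.680483
4. 68.141818, 177.460825
5. -12.490618, 36.429813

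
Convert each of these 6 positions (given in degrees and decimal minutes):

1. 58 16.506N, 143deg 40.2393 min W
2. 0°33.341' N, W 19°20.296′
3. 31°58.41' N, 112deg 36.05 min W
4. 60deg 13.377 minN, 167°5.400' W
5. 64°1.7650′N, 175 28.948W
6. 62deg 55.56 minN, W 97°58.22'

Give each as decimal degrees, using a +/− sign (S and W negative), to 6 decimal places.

Point 1:
  Latitude: 58 + 16.506/60 = 58.2751000
  N → positive
  Lon: 40.2393′ = 0.670655°; total 143.6706550
  W ⇒ negate
Point 2:
  Latitude: 0 + 33.341/60 = 0.5556833
  N → positive
  Lon: 19 + 20.296/60 = 19.3382667
  hemisphere W, so the sign is −
Point 3:
  Lat: 31 + 58.41/60 = 31.9735000
  N ⇒ keep positive
  λ: 36.05′ = 0.600833°; total 112.6008333
  hemisphere W, so the sign is −
Point 4:
  Lat: 60 + 13.377/60 = 60.2229500
  N → positive
  Longitude: 167 + 5.4/60 = 167.0900000
  W ⇒ negate
Point 5:
  Latitude: 1.765′ = 0.029417°; total 64.0294167
  N → positive
  λ: 175 + 28.948/60 = 175.4824667
  hemisphere W, so the sign is −
Point 6:
  Lat: 55.56′ = 0.926000°; total 62.9260000
  N ⇒ keep positive
  Longitude: 97 + 58.22/60 = 97.9703333
  hemisphere W, so the sign is −

1. 58.275100, -143.670655
2. 0.555683, -19.338267
3. 31.973500, -112.600833
4. 60.222950, -167.090000
5. 64.029417, -175.482467
6. 62.926000, -97.970333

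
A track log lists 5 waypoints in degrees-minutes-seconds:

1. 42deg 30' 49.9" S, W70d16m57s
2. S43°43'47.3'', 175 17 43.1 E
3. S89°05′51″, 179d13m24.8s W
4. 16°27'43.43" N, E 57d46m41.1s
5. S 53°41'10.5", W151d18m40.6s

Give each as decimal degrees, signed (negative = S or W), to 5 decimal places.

1. -42.51386, -70.28250
2. -43.72981, 175.29531
3. -89.09750, -179.22356
4. 16.46206, 57.77808
5. -53.68625, -151.31128

Point 1:
  Lat: 42° + 30/60 + 49.9/3600 = 42 + 0.500000 + 0.013861 = 42.513861
  S ⇒ negate
  Lon: 70° + 16/60 + 57/3600 = 70 + 0.266667 + 0.015833 = 70.282500
  W ⇒ negate
Point 2:
  φ: 43 + 43/60 + 47.3/3600 = 43.729806
  hemisphere S, so the sign is −
  Lon: 175° + 17/60 + 43.1/3600 = 175 + 0.283333 + 0.011972 = 175.295306
  E → positive
Point 3:
  Latitude: 89 + 5/60 + 51/3600 = 89.097500
  S → negative
  λ: 179° + 13/60 + 24.8/3600 = 179 + 0.216667 + 0.006889 = 179.223556
  hemisphere W, so the sign is −
Point 4:
  φ: 27′ + 43.43″ = 27.72383′; 16 + 27.72383/60 = 16.462064
  N → positive
  Lon: 57° + 46/60 + 41.1/3600 = 57 + 0.766667 + 0.011417 = 57.778083
  E → positive
Point 5:
  Latitude: 53 + 41/60 + 10.5/3600 = 53.686250
  S → negative
  λ: 18′ + 40.6″ = 18.67667′; 151 + 18.67667/60 = 151.311278
  W → negative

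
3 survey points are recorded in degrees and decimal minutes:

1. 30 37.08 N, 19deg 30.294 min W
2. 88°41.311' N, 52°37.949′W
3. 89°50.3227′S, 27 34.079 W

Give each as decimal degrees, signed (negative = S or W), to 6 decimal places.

1. 30.618000, -19.504900
2. 88.688517, -52.632483
3. -89.838712, -27.567983

Point 1:
  φ: 30 + 37.08/60 = 30.6180000
  N ⇒ keep positive
  Longitude: 30.294′ = 0.504900°; total 19.5049000
  W ⇒ negate
Point 2:
  Latitude: 41.311′ = 0.688517°; total 88.6885167
  N ⇒ keep positive
  Lon: 37.949′ = 0.632483°; total 52.6324833
  hemisphere W, so the sign is −
Point 3:
  φ: 89 + 50.3227/60 = 89.8387117
  S ⇒ negate
  Lon: 27 + 34.079/60 = 27.5679833
  W → negative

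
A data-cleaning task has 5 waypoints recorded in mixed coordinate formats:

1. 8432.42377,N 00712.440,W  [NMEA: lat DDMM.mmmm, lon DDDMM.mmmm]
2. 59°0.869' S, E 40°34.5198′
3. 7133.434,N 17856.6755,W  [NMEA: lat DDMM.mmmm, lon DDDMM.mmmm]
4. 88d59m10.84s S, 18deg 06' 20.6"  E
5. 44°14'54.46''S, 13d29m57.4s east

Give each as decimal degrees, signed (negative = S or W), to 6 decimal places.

1. 84.540396, -7.207333
2. -59.014483, 40.575330
3. 71.557233, -178.944592
4. -88.986344, 18.105722
5. -44.248461, 13.499278

Point 1:
  Latitude: split at 2 digits → 84° and 32.42377′; 84 + 32.42377/60 = 84.5403962
  N → positive
  Lon: degrees = first 3 digits = 7, minutes = 12.44; 7 + 12.44/60 = 7.2073333
  W ⇒ negate
Point 2:
  Lat: 59 + 0.869/60 = 59.0144833
  hemisphere S, so the sign is −
  Longitude: 40 + 34.5198/60 = 40.5753300
  E ⇒ keep positive
Point 3:
  Lat: degrees = first 2 digits = 71, minutes = 33.434; 71 + 33.434/60 = 71.5572333
  N ⇒ keep positive
  Longitude: split at 3 digits → 178° and 56.6755′; 178 + 56.6755/60 = 178.9445917
  W → negative
Point 4:
  Lat: 59′ + 10.84″ = 59.18067′; 88 + 59.18067/60 = 88.9863444
  S ⇒ negate
  Lon: 18° + 6/60 + 20.6/3600 = 18 + 0.100000 + 0.005722 = 18.1057222
  E → positive
Point 5:
  Lat: 44° + 14/60 + 54.46/3600 = 44 + 0.233333 + 0.015128 = 44.2484611
  S → negative
  λ: 29′ + 57.4″ = 29.95667′; 13 + 29.95667/60 = 13.4992778
  E ⇒ keep positive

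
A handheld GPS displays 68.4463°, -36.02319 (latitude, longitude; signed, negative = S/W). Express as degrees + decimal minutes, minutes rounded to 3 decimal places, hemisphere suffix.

φ: fractional part 0.446300 → 26.77800 minutes
Longitude is negative → W; |value| = 36.023190
Longitude: 36° + 0.023190 × 60 = 36° 1.39140′

68° 26.778′ N, 36° 1.391′ W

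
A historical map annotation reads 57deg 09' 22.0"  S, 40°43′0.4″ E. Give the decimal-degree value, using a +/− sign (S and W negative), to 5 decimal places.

-57.15611, 40.71678

Lat: 57 + 9/60 + 22/3600 = 57.156111
S ⇒ negate
Lon: 40 + 43/60 + 0.4/3600 = 40.716778
E ⇒ keep positive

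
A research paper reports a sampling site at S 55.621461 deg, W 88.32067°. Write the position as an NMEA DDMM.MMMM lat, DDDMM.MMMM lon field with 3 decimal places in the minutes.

5537.288,S / 08819.240,W

φ: minutes = (55.621461 − 55) × 60 = 37.28766
λ: fractional part 0.320670 → 19.24020 minutes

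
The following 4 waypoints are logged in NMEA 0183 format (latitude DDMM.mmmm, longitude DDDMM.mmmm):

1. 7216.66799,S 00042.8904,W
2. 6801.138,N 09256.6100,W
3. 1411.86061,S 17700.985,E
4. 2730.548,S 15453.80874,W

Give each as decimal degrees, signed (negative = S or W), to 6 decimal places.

1. -72.277800, -0.714840
2. 68.018967, -92.943500
3. -14.197677, 177.016417
4. -27.509133, -154.896812

Point 1:
  Lat: split at 2 digits → 72° and 16.66799′; 72 + 16.66799/60 = 72.2777998
  hemisphere S, so the sign is −
  λ: split at 3 digits → 000° and 42.8904′; 0 + 42.8904/60 = 0.7148400
  hemisphere W, so the sign is −
Point 2:
  φ: degrees = first 2 digits = 68, minutes = 1.138; 68 + 1.138/60 = 68.0189667
  N → positive
  Longitude: split at 3 digits → 092° and 56.61′; 92 + 56.61/60 = 92.9435000
  W ⇒ negate
Point 3:
  Latitude: split at 2 digits → 14° and 11.86061′; 14 + 11.86061/60 = 14.1976768
  S ⇒ negate
  Longitude: degrees = first 3 digits = 177, minutes = 0.985; 177 + 0.985/60 = 177.0164167
  E ⇒ keep positive
Point 4:
  φ: split at 2 digits → 27° and 30.548′; 27 + 30.548/60 = 27.5091333
  hemisphere S, so the sign is −
  λ: degrees = first 3 digits = 154, minutes = 53.80874; 154 + 53.80874/60 = 154.8968123
  W → negative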